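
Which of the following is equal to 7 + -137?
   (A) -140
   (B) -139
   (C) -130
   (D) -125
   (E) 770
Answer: C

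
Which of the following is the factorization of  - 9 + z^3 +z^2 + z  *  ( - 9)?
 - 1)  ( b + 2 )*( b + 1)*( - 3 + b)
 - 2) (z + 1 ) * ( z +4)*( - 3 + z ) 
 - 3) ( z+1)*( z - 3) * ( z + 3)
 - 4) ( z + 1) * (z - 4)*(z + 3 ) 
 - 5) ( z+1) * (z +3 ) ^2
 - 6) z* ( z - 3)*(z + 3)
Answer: 3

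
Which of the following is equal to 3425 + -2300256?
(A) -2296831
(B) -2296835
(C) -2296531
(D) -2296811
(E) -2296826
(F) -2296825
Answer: A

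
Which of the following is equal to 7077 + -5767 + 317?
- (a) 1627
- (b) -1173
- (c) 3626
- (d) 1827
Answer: a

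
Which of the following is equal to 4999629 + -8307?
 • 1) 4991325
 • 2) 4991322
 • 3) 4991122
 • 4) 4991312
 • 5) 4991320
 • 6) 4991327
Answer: 2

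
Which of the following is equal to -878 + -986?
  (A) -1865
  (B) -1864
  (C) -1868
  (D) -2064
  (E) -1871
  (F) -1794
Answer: B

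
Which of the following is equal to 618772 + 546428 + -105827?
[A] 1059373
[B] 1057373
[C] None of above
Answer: A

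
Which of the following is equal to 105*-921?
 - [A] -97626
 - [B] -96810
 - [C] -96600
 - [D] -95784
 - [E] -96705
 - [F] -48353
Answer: E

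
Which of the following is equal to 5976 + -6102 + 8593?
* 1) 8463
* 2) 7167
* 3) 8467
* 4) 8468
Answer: 3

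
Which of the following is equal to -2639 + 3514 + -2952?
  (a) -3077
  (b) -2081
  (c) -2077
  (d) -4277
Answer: c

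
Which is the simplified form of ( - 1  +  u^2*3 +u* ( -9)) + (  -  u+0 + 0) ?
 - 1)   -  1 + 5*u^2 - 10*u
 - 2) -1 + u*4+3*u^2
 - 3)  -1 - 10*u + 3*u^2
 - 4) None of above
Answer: 3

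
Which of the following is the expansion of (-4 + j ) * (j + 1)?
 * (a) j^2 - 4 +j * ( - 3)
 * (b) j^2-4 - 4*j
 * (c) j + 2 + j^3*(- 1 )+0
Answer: a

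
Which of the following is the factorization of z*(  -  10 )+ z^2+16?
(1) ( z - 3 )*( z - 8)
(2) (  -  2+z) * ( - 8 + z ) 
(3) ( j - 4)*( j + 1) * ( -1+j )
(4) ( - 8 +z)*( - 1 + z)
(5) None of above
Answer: 2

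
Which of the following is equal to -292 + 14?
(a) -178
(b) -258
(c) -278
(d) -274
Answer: c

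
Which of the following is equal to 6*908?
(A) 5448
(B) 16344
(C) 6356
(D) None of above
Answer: A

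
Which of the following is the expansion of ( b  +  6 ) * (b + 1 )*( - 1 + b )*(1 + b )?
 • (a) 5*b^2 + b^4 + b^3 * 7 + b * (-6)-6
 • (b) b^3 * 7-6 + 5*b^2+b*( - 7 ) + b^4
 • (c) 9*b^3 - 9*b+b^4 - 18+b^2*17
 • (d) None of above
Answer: b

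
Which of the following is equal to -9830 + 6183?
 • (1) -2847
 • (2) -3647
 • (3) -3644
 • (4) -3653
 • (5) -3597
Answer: 2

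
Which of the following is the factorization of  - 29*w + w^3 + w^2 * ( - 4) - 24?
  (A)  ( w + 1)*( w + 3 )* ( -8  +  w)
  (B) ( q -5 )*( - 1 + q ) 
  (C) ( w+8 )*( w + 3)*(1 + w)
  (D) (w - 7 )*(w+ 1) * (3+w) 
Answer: A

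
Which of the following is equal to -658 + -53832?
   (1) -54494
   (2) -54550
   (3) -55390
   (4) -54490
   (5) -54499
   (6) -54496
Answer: 4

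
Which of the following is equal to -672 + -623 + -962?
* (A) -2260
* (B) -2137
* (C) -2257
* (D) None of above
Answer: C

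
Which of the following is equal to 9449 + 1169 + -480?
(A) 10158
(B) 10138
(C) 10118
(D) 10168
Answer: B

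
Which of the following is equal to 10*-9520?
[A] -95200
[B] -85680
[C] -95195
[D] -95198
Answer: A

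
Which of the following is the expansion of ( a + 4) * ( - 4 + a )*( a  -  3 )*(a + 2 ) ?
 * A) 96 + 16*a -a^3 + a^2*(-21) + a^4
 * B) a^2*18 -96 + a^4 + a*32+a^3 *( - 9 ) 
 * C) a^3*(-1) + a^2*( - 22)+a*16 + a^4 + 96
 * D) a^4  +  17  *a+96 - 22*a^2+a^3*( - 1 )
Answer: C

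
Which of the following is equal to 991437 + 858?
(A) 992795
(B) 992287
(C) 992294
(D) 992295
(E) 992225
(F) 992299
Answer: D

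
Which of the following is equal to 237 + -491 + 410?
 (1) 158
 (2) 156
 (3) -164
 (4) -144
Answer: 2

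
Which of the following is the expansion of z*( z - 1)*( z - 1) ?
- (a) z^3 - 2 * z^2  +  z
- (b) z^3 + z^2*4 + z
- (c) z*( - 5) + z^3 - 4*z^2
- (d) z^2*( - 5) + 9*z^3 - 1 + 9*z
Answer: a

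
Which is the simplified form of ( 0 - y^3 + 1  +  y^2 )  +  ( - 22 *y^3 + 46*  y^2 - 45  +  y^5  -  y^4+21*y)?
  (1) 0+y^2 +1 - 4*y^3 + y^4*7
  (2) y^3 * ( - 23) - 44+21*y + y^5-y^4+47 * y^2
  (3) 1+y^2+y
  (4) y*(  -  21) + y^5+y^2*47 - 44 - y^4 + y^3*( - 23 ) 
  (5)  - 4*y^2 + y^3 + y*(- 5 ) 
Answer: 2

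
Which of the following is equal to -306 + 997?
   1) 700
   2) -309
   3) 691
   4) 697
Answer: 3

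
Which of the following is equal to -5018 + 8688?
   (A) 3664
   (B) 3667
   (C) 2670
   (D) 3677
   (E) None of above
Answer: E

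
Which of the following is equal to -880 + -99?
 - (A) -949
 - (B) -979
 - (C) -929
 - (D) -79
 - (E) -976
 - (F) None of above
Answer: B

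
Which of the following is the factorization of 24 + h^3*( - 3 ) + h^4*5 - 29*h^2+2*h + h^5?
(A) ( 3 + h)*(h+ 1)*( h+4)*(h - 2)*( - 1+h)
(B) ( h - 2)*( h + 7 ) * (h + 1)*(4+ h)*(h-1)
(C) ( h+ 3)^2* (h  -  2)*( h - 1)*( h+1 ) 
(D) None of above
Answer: A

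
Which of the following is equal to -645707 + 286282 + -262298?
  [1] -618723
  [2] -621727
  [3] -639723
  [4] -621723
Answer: 4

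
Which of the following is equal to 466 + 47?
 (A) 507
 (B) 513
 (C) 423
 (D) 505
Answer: B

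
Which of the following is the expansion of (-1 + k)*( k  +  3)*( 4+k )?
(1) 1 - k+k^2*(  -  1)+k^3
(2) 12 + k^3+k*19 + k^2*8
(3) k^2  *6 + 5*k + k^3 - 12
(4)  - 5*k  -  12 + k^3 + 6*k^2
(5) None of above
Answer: 3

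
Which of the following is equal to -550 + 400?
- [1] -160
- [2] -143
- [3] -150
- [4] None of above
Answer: 3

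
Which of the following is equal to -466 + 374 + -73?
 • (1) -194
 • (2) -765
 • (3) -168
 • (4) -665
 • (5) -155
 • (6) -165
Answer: 6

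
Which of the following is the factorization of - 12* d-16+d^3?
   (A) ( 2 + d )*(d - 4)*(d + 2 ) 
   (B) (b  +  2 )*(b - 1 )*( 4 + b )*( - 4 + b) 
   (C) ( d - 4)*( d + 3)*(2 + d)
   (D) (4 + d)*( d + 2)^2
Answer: A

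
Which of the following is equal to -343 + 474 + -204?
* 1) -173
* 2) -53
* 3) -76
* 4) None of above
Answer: 4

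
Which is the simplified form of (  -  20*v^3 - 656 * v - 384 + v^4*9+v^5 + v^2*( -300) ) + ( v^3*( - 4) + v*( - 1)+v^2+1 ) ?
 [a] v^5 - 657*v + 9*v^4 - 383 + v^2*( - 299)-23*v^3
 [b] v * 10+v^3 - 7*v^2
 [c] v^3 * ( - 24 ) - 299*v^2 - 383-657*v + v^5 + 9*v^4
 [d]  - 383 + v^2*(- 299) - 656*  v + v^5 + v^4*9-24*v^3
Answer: c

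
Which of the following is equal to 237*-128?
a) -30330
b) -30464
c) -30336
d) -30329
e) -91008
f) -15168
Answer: c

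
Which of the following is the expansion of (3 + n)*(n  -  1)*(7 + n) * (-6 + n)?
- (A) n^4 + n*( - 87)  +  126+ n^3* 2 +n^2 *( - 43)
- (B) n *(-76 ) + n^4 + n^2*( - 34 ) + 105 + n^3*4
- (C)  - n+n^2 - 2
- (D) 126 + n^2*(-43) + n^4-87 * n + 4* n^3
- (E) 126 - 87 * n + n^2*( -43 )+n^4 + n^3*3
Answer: E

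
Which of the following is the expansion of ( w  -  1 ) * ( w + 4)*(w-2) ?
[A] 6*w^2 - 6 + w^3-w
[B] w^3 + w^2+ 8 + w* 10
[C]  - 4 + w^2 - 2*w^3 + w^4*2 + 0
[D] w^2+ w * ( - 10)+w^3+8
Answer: D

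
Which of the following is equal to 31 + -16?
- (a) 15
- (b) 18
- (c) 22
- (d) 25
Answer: a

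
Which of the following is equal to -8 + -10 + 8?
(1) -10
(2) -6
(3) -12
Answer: 1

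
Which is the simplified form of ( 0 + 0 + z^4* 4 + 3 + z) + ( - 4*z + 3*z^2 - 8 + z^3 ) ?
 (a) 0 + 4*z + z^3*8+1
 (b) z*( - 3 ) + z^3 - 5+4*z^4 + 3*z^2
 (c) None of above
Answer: b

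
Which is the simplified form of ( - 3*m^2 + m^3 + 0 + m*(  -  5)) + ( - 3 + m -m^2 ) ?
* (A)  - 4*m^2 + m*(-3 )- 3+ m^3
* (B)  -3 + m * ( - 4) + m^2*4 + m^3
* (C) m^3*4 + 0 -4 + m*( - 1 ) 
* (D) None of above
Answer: D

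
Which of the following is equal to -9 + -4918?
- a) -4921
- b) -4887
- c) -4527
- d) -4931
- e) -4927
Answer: e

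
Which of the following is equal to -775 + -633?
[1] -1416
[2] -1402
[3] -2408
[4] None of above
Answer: 4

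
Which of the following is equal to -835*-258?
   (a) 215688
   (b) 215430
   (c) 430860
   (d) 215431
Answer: b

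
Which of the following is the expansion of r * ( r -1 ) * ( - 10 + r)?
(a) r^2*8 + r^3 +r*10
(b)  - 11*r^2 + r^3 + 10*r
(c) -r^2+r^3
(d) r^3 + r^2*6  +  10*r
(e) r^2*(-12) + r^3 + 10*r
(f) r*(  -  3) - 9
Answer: b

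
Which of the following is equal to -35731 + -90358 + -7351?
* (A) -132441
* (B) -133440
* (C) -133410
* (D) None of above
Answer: B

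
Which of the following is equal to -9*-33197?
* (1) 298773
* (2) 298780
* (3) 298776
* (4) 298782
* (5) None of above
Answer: 1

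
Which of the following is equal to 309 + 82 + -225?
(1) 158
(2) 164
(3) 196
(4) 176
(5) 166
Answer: 5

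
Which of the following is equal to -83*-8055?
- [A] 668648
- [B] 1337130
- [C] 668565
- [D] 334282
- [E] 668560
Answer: C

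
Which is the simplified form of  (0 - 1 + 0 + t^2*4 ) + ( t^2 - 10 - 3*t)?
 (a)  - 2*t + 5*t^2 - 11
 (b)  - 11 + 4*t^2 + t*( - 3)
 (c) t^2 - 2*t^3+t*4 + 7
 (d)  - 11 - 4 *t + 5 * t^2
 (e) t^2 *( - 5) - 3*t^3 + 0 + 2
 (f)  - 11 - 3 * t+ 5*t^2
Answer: f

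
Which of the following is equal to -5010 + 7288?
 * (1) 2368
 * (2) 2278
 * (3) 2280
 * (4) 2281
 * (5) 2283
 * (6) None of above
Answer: 2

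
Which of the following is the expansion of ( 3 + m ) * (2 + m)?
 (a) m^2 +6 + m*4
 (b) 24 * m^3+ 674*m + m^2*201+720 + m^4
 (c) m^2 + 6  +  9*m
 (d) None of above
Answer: d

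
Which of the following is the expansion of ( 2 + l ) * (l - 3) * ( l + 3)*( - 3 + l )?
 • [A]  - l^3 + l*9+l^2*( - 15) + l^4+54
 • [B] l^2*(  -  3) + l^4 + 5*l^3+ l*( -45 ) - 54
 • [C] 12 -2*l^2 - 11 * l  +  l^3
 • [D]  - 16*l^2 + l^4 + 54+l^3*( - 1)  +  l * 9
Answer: A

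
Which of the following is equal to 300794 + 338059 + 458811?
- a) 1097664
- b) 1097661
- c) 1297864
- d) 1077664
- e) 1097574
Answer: a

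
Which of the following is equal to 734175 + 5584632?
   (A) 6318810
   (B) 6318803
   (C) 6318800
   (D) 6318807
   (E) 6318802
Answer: D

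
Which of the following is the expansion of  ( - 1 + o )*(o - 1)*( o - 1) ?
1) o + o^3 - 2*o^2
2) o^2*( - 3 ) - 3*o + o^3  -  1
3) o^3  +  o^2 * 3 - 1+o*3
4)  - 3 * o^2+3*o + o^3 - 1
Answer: 4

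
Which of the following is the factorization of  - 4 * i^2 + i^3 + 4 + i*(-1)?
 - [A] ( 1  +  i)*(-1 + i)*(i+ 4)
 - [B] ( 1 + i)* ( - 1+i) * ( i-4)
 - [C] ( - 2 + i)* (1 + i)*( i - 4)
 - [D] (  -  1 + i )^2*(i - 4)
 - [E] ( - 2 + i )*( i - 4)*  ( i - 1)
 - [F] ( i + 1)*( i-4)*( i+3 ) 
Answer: B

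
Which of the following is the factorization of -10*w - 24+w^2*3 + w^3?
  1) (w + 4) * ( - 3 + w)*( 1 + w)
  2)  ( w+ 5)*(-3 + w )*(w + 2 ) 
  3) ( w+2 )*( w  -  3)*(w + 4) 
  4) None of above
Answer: 3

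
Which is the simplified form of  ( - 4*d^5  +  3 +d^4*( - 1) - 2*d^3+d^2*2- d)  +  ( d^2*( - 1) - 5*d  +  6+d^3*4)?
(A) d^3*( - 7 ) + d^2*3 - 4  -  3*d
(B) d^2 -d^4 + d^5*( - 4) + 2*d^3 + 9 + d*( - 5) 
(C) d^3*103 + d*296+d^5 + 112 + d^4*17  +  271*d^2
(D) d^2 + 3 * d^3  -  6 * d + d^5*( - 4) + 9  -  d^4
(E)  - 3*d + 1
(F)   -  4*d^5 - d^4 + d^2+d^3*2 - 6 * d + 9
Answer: F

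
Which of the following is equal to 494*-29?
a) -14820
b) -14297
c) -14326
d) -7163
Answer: c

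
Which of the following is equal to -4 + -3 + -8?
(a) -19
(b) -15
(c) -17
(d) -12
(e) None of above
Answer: b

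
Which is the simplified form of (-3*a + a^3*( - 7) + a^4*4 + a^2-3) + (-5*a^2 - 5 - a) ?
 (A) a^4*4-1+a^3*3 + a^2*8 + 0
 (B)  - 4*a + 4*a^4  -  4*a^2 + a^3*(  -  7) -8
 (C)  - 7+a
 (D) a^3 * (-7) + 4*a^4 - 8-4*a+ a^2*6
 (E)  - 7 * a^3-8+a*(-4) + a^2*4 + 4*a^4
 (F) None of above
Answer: B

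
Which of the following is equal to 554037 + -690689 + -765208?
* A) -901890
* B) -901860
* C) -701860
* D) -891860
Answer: B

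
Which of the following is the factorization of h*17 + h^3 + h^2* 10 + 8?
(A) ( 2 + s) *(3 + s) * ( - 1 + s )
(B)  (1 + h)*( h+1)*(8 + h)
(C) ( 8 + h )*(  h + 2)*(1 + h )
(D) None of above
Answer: B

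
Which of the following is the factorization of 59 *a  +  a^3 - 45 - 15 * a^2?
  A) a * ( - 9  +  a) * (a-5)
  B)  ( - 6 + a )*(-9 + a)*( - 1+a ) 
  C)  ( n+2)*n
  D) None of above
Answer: D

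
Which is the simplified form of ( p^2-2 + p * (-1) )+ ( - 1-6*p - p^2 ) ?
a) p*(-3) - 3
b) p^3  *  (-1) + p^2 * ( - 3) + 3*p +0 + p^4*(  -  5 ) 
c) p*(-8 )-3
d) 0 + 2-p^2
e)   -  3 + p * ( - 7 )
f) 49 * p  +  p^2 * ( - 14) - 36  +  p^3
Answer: e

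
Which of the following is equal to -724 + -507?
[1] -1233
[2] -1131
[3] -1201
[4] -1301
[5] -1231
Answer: 5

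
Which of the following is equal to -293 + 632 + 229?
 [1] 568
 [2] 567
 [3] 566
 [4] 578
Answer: 1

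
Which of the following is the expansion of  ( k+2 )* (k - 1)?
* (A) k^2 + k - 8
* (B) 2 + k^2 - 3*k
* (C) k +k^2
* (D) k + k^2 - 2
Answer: D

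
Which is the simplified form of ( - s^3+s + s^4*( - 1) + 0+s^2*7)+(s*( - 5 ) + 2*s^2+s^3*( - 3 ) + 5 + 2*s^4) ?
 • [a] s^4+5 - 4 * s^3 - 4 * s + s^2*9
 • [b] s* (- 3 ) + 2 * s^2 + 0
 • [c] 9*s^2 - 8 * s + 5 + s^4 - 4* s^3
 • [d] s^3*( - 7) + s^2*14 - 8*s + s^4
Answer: a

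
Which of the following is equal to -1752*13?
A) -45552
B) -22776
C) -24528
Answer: B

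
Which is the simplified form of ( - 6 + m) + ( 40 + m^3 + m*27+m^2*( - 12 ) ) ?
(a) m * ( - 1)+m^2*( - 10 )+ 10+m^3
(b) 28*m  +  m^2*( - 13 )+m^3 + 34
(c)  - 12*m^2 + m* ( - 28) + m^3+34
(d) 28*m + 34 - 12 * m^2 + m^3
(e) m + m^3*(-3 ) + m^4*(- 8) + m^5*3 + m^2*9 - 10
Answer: d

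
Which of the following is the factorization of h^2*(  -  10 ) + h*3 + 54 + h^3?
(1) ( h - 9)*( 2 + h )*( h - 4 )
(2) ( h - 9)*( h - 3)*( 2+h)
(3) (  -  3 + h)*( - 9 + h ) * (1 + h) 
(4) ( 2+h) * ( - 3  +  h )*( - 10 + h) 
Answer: 2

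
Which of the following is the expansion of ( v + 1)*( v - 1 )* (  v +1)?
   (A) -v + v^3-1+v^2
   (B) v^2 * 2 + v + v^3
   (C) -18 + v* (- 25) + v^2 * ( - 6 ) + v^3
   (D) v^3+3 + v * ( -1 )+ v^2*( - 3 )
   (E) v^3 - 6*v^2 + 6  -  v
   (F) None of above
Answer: A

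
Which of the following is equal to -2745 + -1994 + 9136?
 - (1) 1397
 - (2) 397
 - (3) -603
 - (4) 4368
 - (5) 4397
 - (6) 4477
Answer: 5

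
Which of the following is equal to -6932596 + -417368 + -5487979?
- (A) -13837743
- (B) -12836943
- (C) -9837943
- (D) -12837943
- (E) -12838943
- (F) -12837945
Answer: D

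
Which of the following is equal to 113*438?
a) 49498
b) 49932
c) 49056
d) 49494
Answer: d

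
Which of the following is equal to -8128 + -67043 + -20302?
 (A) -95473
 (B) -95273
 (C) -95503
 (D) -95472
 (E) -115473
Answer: A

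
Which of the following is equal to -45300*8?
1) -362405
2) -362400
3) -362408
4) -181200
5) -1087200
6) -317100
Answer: 2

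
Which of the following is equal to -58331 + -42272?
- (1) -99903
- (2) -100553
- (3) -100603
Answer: 3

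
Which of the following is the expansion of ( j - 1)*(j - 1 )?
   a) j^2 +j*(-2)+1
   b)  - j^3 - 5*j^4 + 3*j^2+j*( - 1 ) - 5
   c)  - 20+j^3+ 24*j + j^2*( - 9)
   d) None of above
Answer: a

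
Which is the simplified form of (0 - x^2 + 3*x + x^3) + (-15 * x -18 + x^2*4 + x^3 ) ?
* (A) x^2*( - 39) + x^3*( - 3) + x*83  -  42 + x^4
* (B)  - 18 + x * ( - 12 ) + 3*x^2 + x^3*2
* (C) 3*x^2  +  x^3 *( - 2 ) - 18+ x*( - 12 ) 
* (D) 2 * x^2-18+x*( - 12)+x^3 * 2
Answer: B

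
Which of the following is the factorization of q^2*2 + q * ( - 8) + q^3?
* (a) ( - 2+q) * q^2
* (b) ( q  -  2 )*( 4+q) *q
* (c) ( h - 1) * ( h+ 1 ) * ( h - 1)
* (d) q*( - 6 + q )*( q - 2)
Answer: b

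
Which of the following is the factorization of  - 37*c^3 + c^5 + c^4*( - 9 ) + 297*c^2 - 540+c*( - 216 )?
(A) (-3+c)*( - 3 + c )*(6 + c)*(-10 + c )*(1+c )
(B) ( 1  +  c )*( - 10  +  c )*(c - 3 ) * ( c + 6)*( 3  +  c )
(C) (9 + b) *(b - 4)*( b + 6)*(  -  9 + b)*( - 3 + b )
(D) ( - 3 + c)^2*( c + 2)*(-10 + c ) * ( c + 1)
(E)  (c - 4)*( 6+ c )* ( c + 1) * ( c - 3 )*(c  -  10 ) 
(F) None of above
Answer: A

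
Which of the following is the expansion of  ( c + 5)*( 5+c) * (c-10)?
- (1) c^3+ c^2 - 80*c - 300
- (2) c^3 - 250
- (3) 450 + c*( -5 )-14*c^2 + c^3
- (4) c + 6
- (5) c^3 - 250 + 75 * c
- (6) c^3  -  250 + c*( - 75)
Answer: 6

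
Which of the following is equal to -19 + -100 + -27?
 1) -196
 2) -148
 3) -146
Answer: 3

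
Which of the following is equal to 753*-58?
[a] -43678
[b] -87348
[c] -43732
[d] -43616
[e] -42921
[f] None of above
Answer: f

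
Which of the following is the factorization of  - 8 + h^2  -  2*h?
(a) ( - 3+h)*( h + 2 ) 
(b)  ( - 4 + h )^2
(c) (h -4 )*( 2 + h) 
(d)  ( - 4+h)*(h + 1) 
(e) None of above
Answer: c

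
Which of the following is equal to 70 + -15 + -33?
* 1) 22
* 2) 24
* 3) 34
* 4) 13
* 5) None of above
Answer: 1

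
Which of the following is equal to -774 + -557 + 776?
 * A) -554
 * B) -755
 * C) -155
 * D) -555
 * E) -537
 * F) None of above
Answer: D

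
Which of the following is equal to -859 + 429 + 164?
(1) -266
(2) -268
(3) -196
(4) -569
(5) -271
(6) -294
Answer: 1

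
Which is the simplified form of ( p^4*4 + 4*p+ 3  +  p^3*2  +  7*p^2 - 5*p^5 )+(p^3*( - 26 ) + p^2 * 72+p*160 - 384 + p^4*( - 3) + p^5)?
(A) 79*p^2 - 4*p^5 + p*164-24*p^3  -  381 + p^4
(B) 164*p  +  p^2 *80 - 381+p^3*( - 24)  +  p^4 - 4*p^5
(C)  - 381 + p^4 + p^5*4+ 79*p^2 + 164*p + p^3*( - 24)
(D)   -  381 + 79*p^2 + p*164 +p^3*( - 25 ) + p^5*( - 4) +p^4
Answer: A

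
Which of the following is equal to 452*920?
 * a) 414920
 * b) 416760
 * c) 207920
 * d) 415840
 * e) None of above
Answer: d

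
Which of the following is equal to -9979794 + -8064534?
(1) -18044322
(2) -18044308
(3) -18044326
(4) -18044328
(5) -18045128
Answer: 4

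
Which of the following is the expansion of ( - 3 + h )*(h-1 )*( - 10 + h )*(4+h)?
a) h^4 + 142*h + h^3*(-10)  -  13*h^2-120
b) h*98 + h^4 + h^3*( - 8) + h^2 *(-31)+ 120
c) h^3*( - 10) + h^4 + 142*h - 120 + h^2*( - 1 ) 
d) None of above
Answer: a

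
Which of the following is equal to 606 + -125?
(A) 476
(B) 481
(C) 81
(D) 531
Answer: B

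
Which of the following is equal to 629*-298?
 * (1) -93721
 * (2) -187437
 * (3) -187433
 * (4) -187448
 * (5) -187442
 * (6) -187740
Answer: 5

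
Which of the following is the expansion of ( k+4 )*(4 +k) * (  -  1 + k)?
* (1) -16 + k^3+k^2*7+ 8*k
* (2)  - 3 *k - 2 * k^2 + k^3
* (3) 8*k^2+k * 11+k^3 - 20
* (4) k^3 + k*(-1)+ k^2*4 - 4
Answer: 1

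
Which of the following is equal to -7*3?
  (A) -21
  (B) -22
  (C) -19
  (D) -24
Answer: A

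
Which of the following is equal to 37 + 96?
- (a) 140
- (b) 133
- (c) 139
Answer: b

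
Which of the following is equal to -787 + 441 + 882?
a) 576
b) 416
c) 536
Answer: c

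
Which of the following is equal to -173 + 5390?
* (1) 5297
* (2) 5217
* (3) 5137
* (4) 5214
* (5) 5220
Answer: 2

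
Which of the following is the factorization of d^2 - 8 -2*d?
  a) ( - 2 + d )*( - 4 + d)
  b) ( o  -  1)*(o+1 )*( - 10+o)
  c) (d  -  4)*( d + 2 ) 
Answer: c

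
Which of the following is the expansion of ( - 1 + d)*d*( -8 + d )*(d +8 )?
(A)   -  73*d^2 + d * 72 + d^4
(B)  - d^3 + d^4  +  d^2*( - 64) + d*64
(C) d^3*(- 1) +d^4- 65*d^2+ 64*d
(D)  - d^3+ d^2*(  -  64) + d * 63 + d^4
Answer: B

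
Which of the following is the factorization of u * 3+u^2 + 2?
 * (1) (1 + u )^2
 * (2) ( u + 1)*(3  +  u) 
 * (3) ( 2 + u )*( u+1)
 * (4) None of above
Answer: 3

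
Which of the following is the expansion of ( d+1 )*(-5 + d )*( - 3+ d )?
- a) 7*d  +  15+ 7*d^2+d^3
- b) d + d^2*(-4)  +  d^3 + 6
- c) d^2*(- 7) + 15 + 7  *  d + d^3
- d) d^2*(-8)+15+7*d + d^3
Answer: c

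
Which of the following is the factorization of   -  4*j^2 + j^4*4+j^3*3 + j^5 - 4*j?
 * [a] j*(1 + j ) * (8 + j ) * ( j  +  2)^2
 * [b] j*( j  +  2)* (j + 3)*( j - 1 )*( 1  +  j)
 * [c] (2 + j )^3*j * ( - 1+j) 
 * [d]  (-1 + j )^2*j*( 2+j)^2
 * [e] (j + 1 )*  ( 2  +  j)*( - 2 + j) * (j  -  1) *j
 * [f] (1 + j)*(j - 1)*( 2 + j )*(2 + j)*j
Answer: f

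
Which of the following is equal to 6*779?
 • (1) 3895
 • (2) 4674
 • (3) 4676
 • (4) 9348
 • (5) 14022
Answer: 2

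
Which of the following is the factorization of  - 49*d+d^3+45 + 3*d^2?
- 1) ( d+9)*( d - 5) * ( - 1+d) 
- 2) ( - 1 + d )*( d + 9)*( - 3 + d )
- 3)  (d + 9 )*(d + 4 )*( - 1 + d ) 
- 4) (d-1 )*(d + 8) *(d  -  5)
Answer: 1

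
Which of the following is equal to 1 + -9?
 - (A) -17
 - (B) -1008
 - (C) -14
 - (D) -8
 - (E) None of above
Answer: D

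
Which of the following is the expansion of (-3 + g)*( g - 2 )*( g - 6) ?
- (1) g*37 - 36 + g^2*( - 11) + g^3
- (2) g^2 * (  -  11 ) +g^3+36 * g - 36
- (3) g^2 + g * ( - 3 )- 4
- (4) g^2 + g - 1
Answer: 2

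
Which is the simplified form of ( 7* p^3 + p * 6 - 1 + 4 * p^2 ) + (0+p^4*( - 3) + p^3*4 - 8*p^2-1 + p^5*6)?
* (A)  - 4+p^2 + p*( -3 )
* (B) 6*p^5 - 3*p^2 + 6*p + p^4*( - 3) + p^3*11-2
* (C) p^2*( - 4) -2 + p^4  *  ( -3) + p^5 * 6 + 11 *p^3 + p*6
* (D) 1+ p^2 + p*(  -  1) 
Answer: C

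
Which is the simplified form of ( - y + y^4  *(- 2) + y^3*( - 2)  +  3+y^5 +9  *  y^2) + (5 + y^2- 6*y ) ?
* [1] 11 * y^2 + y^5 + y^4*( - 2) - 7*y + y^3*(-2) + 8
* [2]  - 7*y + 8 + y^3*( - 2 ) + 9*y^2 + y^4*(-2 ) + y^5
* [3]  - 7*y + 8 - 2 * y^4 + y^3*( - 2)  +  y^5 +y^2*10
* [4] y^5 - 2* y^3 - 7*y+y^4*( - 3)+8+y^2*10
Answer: 3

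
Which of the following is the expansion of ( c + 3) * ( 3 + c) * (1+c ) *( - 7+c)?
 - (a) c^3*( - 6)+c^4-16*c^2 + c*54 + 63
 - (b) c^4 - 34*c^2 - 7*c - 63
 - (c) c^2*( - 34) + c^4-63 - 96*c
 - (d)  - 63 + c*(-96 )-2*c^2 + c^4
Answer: c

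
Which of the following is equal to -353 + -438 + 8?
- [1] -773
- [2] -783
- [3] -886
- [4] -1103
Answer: 2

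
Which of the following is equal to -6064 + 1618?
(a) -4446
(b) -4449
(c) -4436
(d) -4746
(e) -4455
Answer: a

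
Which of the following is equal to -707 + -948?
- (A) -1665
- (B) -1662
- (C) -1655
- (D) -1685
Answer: C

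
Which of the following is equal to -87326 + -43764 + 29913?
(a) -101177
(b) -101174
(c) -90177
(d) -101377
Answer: a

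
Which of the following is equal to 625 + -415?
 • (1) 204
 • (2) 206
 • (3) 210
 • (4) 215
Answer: 3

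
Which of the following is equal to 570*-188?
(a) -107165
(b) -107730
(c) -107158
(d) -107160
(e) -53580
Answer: d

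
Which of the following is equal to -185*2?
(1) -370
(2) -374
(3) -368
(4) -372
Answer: 1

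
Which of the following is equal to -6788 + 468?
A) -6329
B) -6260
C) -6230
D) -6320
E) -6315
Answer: D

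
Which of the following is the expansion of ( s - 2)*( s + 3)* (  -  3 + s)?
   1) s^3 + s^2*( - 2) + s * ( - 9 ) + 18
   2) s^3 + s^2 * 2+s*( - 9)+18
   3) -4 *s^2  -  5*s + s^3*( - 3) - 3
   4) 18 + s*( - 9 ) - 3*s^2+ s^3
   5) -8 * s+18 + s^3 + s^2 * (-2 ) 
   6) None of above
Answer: 1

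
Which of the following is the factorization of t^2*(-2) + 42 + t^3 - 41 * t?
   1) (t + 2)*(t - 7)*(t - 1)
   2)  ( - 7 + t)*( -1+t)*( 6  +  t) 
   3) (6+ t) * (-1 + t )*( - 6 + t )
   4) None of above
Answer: 2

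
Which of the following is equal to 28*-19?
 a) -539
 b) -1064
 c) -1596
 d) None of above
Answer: d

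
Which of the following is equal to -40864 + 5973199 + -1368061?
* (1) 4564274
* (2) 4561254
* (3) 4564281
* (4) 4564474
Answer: 1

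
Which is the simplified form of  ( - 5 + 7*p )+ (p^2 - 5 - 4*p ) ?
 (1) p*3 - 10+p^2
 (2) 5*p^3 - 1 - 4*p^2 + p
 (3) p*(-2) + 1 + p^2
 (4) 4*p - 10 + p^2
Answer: 1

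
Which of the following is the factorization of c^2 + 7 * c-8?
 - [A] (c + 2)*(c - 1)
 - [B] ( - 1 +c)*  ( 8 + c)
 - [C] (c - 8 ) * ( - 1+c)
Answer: B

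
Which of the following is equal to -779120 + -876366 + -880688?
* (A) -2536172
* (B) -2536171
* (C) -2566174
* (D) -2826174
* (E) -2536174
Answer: E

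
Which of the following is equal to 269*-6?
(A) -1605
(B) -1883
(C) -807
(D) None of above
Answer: D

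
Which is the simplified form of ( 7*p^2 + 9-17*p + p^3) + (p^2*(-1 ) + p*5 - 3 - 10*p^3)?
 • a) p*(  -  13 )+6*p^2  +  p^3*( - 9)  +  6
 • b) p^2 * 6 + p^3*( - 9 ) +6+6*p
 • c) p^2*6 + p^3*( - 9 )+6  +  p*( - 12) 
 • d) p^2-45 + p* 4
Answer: c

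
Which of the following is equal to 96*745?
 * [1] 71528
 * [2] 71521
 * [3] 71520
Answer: 3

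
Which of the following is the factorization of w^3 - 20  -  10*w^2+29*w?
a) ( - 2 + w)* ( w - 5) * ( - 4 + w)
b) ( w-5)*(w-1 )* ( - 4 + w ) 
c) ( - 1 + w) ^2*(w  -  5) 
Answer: b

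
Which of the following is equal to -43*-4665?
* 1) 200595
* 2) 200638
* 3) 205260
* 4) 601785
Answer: 1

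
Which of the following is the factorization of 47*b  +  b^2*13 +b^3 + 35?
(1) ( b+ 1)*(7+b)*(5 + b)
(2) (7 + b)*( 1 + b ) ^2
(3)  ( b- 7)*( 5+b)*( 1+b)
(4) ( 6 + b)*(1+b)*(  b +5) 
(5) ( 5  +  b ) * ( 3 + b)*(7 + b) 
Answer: 1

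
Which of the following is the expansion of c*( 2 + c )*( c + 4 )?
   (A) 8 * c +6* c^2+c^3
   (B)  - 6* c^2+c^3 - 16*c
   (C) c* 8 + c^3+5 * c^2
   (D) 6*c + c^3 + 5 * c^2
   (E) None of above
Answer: A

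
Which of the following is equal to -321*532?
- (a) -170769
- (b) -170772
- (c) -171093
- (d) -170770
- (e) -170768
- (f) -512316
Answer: b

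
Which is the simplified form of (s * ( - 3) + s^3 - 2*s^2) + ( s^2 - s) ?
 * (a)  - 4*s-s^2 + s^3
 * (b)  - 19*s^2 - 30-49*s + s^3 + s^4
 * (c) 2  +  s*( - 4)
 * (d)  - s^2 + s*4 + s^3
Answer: a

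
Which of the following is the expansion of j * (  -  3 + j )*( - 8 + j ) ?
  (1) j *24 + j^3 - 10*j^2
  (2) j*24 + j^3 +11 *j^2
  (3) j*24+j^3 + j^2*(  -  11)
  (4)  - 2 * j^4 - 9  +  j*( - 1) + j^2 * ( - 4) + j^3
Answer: 3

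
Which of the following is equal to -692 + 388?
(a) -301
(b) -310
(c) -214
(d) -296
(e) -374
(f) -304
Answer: f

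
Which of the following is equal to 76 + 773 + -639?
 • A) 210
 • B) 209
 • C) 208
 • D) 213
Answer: A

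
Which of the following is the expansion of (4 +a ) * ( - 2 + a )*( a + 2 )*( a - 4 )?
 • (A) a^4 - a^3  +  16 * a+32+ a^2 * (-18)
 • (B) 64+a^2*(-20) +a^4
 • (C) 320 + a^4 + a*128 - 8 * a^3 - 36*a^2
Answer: B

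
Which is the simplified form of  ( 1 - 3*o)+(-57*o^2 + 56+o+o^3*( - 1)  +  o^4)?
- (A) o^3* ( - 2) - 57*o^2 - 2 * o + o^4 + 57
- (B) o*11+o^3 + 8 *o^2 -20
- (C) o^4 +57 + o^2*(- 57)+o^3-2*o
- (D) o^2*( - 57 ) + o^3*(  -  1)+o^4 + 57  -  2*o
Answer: D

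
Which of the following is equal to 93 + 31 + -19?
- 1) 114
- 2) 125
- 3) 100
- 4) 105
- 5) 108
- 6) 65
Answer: 4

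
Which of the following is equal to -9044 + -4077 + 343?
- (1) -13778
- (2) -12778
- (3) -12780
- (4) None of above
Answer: 2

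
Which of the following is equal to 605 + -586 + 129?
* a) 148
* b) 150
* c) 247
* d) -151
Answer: a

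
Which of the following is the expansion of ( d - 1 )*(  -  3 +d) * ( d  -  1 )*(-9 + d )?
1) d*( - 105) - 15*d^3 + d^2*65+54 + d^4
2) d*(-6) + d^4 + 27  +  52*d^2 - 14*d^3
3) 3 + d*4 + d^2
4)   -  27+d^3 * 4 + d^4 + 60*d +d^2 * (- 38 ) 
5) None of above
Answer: 5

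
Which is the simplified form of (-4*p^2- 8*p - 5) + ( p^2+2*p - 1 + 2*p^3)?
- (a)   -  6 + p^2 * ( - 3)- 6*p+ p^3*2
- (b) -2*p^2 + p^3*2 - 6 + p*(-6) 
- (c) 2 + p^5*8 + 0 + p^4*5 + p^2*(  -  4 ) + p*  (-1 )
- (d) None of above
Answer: a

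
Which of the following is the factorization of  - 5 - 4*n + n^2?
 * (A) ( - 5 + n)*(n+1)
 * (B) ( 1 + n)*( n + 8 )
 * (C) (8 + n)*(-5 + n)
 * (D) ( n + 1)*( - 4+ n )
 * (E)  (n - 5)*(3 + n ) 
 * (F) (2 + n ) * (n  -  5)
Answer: A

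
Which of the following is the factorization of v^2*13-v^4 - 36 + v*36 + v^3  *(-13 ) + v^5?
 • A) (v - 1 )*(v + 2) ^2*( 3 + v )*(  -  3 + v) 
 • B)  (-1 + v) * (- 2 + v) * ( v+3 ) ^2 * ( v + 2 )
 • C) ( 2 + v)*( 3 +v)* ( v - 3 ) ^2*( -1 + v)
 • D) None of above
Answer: D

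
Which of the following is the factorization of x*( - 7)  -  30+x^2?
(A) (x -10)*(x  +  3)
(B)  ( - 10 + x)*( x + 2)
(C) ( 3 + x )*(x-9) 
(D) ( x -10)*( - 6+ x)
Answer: A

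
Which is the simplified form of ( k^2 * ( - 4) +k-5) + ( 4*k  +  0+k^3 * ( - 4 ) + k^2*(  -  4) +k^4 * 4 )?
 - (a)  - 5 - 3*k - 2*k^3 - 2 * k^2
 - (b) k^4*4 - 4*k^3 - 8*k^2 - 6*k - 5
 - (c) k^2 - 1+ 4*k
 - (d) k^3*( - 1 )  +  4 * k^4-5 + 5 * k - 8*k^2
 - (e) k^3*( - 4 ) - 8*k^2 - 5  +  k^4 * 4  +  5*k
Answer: e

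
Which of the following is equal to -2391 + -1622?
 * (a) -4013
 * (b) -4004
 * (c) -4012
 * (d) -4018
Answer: a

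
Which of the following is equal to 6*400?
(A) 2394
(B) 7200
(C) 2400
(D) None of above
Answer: C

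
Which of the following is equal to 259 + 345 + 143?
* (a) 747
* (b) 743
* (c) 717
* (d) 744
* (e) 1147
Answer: a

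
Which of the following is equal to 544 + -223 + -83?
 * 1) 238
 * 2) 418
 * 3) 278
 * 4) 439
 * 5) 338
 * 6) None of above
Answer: 1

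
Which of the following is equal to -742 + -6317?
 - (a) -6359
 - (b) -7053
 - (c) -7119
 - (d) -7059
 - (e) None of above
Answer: d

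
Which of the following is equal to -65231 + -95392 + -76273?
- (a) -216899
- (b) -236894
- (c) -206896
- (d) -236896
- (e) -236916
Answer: d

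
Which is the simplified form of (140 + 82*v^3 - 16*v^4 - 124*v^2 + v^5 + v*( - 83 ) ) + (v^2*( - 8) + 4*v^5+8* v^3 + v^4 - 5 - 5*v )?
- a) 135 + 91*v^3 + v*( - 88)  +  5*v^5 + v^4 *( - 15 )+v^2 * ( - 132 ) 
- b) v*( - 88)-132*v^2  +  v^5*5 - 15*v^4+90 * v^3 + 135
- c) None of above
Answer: b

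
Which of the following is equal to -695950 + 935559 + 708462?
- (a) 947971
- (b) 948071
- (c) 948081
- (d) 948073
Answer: b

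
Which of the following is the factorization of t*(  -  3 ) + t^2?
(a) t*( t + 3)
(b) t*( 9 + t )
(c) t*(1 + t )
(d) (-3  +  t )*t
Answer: d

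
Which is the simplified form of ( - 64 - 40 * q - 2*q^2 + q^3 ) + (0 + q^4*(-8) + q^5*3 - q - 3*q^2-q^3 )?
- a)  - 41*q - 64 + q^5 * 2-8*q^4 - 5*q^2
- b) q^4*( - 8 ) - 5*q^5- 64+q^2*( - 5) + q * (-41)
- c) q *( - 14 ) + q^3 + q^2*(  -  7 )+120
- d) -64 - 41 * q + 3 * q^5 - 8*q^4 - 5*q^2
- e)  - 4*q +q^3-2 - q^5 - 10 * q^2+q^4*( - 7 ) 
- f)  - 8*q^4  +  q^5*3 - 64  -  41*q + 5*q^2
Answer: d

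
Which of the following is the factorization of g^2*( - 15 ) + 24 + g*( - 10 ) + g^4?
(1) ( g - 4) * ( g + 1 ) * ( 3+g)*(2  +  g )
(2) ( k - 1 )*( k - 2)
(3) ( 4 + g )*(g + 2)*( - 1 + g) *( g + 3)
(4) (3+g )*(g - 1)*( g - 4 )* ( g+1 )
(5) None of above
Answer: 5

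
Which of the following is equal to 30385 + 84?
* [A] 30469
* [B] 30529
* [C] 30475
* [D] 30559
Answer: A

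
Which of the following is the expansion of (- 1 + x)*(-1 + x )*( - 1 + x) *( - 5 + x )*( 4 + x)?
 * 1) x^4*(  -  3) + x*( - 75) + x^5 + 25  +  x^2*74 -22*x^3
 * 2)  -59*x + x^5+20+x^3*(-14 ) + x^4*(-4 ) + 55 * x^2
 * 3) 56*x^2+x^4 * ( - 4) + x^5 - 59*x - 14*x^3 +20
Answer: 3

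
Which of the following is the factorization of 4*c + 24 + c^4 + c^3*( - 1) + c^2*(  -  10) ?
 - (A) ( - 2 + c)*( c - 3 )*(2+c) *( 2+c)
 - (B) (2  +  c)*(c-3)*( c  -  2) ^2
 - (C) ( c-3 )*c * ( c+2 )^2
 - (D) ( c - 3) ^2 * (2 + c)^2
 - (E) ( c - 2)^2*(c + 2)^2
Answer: A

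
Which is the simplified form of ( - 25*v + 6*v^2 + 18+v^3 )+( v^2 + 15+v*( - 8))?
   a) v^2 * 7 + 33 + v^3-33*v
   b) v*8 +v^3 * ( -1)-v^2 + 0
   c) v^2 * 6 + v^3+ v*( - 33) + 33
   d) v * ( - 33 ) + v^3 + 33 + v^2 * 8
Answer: a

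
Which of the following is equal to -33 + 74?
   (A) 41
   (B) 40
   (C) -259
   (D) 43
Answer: A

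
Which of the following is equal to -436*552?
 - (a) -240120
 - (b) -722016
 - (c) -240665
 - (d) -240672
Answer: d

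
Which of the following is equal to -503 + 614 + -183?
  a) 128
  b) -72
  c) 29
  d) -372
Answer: b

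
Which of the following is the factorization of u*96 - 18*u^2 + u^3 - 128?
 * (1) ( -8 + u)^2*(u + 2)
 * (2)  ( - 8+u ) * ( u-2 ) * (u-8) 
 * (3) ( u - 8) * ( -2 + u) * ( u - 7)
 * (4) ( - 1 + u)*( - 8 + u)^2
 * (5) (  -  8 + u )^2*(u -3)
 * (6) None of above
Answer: 2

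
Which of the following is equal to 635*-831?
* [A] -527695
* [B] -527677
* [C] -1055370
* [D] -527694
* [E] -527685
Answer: E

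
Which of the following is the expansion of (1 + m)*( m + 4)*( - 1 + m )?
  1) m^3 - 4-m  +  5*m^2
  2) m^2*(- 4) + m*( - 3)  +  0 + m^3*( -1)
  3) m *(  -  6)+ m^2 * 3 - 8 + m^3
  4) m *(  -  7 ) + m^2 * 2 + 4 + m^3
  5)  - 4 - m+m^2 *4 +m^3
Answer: 5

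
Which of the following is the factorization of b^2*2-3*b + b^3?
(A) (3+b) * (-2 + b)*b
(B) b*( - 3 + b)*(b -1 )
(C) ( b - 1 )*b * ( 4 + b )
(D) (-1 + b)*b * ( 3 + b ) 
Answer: D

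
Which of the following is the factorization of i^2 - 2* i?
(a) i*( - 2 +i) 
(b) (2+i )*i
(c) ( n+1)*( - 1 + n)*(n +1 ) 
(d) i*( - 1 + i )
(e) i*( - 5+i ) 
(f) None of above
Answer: a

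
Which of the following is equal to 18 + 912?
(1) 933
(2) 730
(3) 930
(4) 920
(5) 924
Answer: 3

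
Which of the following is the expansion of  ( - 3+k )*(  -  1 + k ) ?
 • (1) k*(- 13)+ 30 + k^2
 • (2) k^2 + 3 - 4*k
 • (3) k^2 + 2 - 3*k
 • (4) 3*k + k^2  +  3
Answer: 2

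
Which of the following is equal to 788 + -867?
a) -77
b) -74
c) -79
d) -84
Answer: c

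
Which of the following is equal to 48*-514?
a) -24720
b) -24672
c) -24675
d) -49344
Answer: b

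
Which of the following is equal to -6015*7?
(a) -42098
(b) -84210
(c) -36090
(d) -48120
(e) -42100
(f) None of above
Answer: f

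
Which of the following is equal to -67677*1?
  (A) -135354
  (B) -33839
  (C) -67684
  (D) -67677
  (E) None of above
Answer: D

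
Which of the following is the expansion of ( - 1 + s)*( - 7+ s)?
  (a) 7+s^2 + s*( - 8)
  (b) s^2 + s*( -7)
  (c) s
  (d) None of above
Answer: a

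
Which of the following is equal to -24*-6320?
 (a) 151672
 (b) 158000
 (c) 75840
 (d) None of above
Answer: d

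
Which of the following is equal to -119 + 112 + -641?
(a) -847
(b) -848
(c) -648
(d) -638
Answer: c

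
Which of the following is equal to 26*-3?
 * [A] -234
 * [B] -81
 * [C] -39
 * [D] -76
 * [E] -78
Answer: E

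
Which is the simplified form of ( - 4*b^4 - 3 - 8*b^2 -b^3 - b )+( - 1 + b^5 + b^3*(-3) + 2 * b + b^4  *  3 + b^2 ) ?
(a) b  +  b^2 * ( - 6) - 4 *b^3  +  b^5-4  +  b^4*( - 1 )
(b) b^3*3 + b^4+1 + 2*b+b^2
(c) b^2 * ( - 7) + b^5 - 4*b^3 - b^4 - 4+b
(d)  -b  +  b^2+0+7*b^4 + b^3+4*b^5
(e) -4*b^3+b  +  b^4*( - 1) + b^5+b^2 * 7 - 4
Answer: c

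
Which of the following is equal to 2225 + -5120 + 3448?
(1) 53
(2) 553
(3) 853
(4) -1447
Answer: 2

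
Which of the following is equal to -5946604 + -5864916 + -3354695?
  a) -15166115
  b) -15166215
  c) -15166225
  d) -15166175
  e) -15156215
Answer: b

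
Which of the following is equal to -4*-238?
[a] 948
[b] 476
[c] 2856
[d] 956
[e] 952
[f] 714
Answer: e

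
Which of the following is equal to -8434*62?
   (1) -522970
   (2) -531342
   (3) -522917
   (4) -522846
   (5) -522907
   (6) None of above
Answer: 6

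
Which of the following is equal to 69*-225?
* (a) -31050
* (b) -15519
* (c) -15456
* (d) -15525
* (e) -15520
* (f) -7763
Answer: d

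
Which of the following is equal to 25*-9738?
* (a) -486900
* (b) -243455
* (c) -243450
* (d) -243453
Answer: c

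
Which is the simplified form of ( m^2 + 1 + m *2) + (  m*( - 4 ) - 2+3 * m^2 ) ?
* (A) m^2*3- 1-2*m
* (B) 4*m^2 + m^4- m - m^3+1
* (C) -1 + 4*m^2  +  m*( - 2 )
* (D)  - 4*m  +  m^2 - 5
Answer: C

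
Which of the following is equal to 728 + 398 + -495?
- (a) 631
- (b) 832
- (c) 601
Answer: a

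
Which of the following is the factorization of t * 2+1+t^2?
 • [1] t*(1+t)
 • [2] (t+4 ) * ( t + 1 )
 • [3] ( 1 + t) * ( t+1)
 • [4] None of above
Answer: 3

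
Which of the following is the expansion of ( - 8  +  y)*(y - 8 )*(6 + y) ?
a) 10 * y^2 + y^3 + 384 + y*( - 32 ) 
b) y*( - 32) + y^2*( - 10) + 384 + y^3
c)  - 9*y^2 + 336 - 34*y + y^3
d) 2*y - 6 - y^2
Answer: b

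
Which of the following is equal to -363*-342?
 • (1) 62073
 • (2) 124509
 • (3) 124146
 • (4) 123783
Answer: 3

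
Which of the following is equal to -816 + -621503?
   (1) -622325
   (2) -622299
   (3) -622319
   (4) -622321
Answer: 3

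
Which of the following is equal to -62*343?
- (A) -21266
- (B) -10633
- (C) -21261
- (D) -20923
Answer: A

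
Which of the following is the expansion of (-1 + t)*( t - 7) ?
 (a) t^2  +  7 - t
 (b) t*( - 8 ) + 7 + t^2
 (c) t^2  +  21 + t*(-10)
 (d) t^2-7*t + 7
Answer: b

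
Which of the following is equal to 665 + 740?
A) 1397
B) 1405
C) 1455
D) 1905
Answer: B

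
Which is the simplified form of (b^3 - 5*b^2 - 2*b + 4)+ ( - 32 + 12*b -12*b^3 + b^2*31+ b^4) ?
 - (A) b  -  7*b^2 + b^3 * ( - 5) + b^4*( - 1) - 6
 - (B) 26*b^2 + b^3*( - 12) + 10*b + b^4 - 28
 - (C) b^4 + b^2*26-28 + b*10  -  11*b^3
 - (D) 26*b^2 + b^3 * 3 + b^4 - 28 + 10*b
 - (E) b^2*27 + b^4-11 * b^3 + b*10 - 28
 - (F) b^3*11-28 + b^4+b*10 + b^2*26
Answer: C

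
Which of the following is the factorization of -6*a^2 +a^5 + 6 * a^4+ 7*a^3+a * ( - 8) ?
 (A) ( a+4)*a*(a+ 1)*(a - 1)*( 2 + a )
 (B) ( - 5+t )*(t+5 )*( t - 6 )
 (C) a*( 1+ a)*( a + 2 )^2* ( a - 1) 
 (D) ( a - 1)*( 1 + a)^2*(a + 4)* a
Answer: A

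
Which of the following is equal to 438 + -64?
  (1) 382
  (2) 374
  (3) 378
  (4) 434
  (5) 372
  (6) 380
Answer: 2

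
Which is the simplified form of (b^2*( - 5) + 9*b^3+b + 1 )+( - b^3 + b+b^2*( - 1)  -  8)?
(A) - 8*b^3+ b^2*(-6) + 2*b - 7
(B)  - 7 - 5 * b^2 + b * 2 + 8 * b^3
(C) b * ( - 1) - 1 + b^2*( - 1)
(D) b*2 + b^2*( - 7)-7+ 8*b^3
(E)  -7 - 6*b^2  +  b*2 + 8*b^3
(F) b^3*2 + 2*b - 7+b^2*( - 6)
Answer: E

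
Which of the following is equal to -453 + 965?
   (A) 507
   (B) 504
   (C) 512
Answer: C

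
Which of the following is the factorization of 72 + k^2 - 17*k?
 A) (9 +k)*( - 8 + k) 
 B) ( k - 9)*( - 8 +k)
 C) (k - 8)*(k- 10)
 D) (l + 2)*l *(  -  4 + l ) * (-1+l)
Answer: B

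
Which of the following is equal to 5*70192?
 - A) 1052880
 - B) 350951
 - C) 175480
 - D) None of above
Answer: D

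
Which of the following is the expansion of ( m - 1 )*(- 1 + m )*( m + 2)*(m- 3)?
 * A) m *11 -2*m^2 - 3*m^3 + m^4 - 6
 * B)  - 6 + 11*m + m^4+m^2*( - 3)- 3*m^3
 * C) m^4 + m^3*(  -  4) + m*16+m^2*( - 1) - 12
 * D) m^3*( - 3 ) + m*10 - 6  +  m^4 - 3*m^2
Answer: B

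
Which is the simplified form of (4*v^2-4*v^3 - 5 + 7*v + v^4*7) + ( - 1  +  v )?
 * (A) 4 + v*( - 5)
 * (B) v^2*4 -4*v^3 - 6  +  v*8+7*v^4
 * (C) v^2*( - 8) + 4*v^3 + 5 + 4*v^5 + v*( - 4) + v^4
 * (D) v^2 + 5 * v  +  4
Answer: B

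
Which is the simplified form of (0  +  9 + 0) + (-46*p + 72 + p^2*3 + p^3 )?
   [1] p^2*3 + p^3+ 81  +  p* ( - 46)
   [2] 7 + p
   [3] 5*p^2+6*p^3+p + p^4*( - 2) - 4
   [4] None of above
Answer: 1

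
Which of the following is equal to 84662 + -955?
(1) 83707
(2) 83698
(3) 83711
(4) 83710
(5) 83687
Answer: 1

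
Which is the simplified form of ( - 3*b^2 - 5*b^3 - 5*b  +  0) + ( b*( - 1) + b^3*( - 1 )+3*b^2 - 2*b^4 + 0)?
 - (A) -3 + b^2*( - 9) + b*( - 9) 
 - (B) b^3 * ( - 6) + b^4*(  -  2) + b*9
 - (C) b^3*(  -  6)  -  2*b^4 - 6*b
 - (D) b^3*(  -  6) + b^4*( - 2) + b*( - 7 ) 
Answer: C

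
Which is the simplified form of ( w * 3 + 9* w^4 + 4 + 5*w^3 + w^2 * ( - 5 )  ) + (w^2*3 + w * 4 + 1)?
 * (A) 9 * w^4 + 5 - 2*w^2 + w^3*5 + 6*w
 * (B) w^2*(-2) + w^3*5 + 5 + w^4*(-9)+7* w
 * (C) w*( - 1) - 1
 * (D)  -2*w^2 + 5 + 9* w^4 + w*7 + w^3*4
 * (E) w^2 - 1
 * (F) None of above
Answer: F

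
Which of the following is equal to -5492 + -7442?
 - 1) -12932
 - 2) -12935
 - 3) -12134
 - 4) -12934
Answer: 4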